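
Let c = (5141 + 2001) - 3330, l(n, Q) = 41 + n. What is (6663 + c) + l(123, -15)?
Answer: 10639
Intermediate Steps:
c = 3812 (c = 7142 - 3330 = 3812)
(6663 + c) + l(123, -15) = (6663 + 3812) + (41 + 123) = 10475 + 164 = 10639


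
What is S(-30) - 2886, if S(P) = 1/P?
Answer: -86581/30 ≈ -2886.0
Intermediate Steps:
S(-30) - 2886 = 1/(-30) - 2886 = -1/30 - 2886 = -86581/30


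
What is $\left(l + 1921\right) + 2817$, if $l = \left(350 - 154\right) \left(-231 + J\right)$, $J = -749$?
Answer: $-187342$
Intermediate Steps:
$l = -192080$ ($l = \left(350 - 154\right) \left(-231 - 749\right) = 196 \left(-980\right) = -192080$)
$\left(l + 1921\right) + 2817 = \left(-192080 + 1921\right) + 2817 = -190159 + 2817 = -187342$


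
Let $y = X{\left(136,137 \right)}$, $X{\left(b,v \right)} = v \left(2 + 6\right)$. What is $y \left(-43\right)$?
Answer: $-47128$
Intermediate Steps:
$X{\left(b,v \right)} = 8 v$ ($X{\left(b,v \right)} = v 8 = 8 v$)
$y = 1096$ ($y = 8 \cdot 137 = 1096$)
$y \left(-43\right) = 1096 \left(-43\right) = -47128$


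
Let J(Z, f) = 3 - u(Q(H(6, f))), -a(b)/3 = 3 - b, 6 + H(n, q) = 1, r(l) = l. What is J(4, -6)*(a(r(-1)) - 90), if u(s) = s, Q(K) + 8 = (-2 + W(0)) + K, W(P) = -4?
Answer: -2244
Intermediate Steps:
H(n, q) = -5 (H(n, q) = -6 + 1 = -5)
Q(K) = -14 + K (Q(K) = -8 + ((-2 - 4) + K) = -8 + (-6 + K) = -14 + K)
a(b) = -9 + 3*b (a(b) = -3*(3 - b) = -9 + 3*b)
J(Z, f) = 22 (J(Z, f) = 3 - (-14 - 5) = 3 - 1*(-19) = 3 + 19 = 22)
J(4, -6)*(a(r(-1)) - 90) = 22*((-9 + 3*(-1)) - 90) = 22*((-9 - 3) - 90) = 22*(-12 - 90) = 22*(-102) = -2244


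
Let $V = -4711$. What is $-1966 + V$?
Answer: $-6677$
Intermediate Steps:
$-1966 + V = -1966 - 4711 = -6677$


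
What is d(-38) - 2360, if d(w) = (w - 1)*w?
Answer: -878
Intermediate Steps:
d(w) = w*(-1 + w) (d(w) = (-1 + w)*w = w*(-1 + w))
d(-38) - 2360 = -38*(-1 - 38) - 2360 = -38*(-39) - 2360 = 1482 - 2360 = -878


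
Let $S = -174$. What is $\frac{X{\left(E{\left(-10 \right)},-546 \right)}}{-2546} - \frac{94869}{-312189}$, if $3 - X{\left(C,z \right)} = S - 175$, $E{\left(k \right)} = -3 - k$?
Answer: $\frac{1154789}{6972221} \approx 0.16563$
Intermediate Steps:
$X{\left(C,z \right)} = 352$ ($X{\left(C,z \right)} = 3 - \left(-174 - 175\right) = 3 - -349 = 3 + 349 = 352$)
$\frac{X{\left(E{\left(-10 \right)},-546 \right)}}{-2546} - \frac{94869}{-312189} = \frac{352}{-2546} - \frac{94869}{-312189} = 352 \left(- \frac{1}{2546}\right) - - \frac{31623}{104063} = - \frac{176}{1273} + \frac{31623}{104063} = \frac{1154789}{6972221}$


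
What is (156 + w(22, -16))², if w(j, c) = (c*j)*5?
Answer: 2572816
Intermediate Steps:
w(j, c) = 5*c*j
(156 + w(22, -16))² = (156 + 5*(-16)*22)² = (156 - 1760)² = (-1604)² = 2572816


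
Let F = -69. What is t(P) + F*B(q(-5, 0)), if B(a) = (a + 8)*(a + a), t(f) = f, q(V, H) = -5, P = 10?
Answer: 2080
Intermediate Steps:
B(a) = 2*a*(8 + a) (B(a) = (8 + a)*(2*a) = 2*a*(8 + a))
t(P) + F*B(q(-5, 0)) = 10 - 138*(-5)*(8 - 5) = 10 - 138*(-5)*3 = 10 - 69*(-30) = 10 + 2070 = 2080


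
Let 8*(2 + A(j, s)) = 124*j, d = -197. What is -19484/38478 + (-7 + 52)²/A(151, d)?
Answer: 10784872/29993601 ≈ 0.35957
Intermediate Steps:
A(j, s) = -2 + 31*j/2 (A(j, s) = -2 + (124*j)/8 = -2 + 31*j/2)
-19484/38478 + (-7 + 52)²/A(151, d) = -19484/38478 + (-7 + 52)²/(-2 + (31/2)*151) = -19484*1/38478 + 45²/(-2 + 4681/2) = -9742/19239 + 2025/(4677/2) = -9742/19239 + 2025*(2/4677) = -9742/19239 + 1350/1559 = 10784872/29993601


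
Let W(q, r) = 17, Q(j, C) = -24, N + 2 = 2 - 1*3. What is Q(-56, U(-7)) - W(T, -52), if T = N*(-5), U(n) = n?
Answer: -41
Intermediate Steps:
N = -3 (N = -2 + (2 - 1*3) = -2 + (2 - 3) = -2 - 1 = -3)
T = 15 (T = -3*(-5) = 15)
Q(-56, U(-7)) - W(T, -52) = -24 - 1*17 = -24 - 17 = -41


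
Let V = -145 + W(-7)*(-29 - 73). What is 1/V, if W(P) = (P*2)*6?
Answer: 1/8423 ≈ 0.00011872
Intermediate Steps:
W(P) = 12*P (W(P) = (2*P)*6 = 12*P)
V = 8423 (V = -145 + (12*(-7))*(-29 - 73) = -145 - 84*(-102) = -145 + 8568 = 8423)
1/V = 1/8423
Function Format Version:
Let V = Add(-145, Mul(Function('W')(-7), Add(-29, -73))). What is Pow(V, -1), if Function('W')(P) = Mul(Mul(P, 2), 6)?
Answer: Rational(1, 8423) ≈ 0.00011872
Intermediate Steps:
Function('W')(P) = Mul(12, P) (Function('W')(P) = Mul(Mul(2, P), 6) = Mul(12, P))
V = 8423 (V = Add(-145, Mul(Mul(12, -7), Add(-29, -73))) = Add(-145, Mul(-84, -102)) = Add(-145, 8568) = 8423)
Pow(V, -1) = Pow(8423, -1) = Rational(1, 8423)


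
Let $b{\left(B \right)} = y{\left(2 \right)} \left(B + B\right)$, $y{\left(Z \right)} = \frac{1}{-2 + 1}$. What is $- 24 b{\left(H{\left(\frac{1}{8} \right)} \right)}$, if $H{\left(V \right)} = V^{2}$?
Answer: $\frac{3}{4} \approx 0.75$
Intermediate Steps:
$y{\left(Z \right)} = -1$ ($y{\left(Z \right)} = \frac{1}{-1} = -1$)
$b{\left(B \right)} = - 2 B$ ($b{\left(B \right)} = - (B + B) = - 2 B$)
$- 24 b{\left(H{\left(\frac{1}{8} \right)} \right)} = - 24 \left(- 2 \left(\frac{1}{8}\right)^{2}\right) = - 24 \left(- \frac{2}{64}\right) = - 24 \left(\left(-2\right) \frac{1}{64}\right) = \left(-24\right) \left(- \frac{1}{32}\right) = \frac{3}{4}$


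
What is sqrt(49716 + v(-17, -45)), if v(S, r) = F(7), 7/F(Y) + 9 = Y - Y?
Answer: sqrt(447437)/3 ≈ 222.97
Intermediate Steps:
F(Y) = -7/9 (F(Y) = 7/(-9 + (Y - Y)) = 7/(-9 + 0) = 7/(-9) = 7*(-1/9) = -7/9)
v(S, r) = -7/9
sqrt(49716 + v(-17, -45)) = sqrt(49716 - 7/9) = sqrt(447437/9) = sqrt(447437)/3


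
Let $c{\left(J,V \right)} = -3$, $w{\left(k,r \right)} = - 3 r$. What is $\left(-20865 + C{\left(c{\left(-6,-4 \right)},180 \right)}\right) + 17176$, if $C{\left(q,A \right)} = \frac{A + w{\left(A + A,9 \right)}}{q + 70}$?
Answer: $- \frac{247010}{67} \approx -3686.7$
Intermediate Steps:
$C{\left(q,A \right)} = \frac{-27 + A}{70 + q}$ ($C{\left(q,A \right)} = \frac{A - 27}{q + 70} = \frac{A - 27}{70 + q} = \frac{-27 + A}{70 + q}$)
$\left(-20865 + C{\left(c{\left(-6,-4 \right)},180 \right)}\right) + 17176 = \left(-20865 + \frac{-27 + 180}{70 - 3}\right) + 17176 = \left(-20865 + \frac{1}{67} \cdot 153\right) + 17176 = \left(-20865 + \frac{153}{67}\right) + 17176 = - \frac{1397802}{67} + 17176 = - \frac{247010}{67}$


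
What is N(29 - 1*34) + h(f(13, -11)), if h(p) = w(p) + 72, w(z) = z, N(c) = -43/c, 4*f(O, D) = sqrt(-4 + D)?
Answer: 403/5 + I*sqrt(15)/4 ≈ 80.6 + 0.96825*I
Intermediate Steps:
f(O, D) = sqrt(-4 + D)/4
h(p) = 72 + p (h(p) = p + 72 = 72 + p)
N(29 - 1*34) + h(f(13, -11)) = -43/(29 - 1*34) + (72 + sqrt(-4 - 11)/4) = -43/(29 - 34) + (72 + sqrt(-15)/4) = -43/(-5) + (72 + (I*sqrt(15))/4) = -43*(-1/5) + (72 + I*sqrt(15)/4) = 43/5 + (72 + I*sqrt(15)/4) = 403/5 + I*sqrt(15)/4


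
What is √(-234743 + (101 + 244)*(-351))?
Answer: 7*I*√7262 ≈ 596.52*I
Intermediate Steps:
√(-234743 + (101 + 244)*(-351)) = √(-234743 + 345*(-351)) = √(-234743 - 121095) = √(-355838) = 7*I*√7262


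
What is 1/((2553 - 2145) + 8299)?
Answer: 1/8707 ≈ 0.00011485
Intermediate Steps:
1/((2553 - 2145) + 8299) = 1/(408 + 8299) = 1/8707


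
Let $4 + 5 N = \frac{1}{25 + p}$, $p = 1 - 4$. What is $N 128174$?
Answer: $- \frac{5575569}{55} \approx -1.0137 \cdot 10^{5}$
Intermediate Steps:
$p = -3$
$N = - \frac{87}{110}$ ($N = - \frac{4}{5} + \frac{1}{5 \left(25 - 3\right)} = - \frac{4}{5} + \frac{1}{5 \cdot 22} = - \frac{4}{5} + \frac{1}{5} \cdot \frac{1}{22} = - \frac{4}{5} + \frac{1}{110} = - \frac{87}{110} \approx -0.79091$)
$N 128174 = \left(- \frac{87}{110}\right) 128174 = - \frac{5575569}{55}$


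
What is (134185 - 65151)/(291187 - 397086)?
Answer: -69034/105899 ≈ -0.65189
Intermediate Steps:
(134185 - 65151)/(291187 - 397086) = 69034/(-105899) = 69034*(-1/105899) = -69034/105899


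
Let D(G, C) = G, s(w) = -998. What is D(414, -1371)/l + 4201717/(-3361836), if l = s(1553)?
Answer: -2792556835/1677556164 ≈ -1.6647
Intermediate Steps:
l = -998
D(414, -1371)/l + 4201717/(-3361836) = 414/(-998) + 4201717/(-3361836) = 414*(-1/998) + 4201717*(-1/3361836) = -207/499 - 4201717/3361836 = -2792556835/1677556164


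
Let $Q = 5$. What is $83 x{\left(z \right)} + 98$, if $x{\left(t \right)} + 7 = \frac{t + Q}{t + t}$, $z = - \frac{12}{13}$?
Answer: $- \frac{15991}{24} \approx -666.29$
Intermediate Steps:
$z = - \frac{12}{13}$ ($z = \left(-12\right) \frac{1}{13} = - \frac{12}{13} \approx -0.92308$)
$x{\left(t \right)} = -7 + \frac{5 + t}{2 t}$ ($x{\left(t \right)} = -7 + \frac{t + 5}{t + t} = -7 + \frac{5 + t}{2 t}$)
$83 x{\left(z \right)} + 98 = 83 \frac{5 - -12}{2 \left(- \frac{12}{13}\right)} + 98 = 83 \cdot \frac{1}{2} \left(- \frac{13}{12}\right) \left(5 + 12\right) + 98 = 83 \cdot \frac{1}{2} \left(- \frac{13}{12}\right) 17 + 98 = 83 \left(- \frac{221}{24}\right) + 98 = - \frac{18343}{24} + 98 = - \frac{15991}{24}$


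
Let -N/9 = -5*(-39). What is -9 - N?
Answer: 1746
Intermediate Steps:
N = -1755 (N = -(-45)*(-39) = -9*195 = -1755)
-9 - N = -9 - 1*(-1755) = -9 + 1755 = 1746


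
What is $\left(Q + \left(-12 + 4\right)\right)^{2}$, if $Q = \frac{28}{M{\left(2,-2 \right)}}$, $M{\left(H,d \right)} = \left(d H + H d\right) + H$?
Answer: $\frac{1444}{9} \approx 160.44$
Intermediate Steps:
$M{\left(H,d \right)} = H + 2 H d$ ($M{\left(H,d \right)} = \left(H d + H d\right) + H = 2 H d + H = H + 2 H d$)
$Q = - \frac{14}{3}$ ($Q = \frac{28}{2 \left(1 + 2 \left(-2\right)\right)} = \frac{28}{2 \left(1 - 4\right)} = \frac{28}{2 \left(-3\right)} = \frac{28}{-6} = 28 \left(- \frac{1}{6}\right) = - \frac{14}{3} \approx -4.6667$)
$\left(Q + \left(-12 + 4\right)\right)^{2} = \left(- \frac{14}{3} + \left(-12 + 4\right)\right)^{2} = \left(- \frac{14}{3} - 8\right)^{2} = \left(- \frac{38}{3}\right)^{2} = \frac{1444}{9}$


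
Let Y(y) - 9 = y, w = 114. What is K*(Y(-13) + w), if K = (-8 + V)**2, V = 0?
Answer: 7040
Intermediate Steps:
Y(y) = 9 + y
K = 64 (K = (-8 + 0)**2 = (-8)**2 = 64)
K*(Y(-13) + w) = 64*((9 - 13) + 114) = 64*(-4 + 114) = 64*110 = 7040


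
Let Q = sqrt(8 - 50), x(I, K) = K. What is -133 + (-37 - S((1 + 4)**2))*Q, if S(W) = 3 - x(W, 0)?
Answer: -133 - 40*I*sqrt(42) ≈ -133.0 - 259.23*I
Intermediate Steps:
Q = I*sqrt(42) (Q = sqrt(-42) = I*sqrt(42) ≈ 6.4807*I)
S(W) = 3 (S(W) = 3 - 1*0 = 3 + 0 = 3)
-133 + (-37 - S((1 + 4)**2))*Q = -133 + (-37 - 1*3)*(I*sqrt(42)) = -133 + (-37 - 3)*(I*sqrt(42)) = -133 - 40*I*sqrt(42)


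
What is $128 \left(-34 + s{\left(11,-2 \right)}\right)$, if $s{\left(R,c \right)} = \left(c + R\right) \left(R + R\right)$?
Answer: $20992$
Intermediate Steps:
$s{\left(R,c \right)} = 2 R \left(R + c\right)$ ($s{\left(R,c \right)} = \left(R + c\right) 2 R = 2 R \left(R + c\right)$)
$128 \left(-34 + s{\left(11,-2 \right)}\right) = 128 \left(-34 + 2 \cdot 11 \left(11 - 2\right)\right) = 128 \left(-34 + 2 \cdot 11 \cdot 9\right) = 128 \left(-34 + 198\right) = 128 \cdot 164 = 20992$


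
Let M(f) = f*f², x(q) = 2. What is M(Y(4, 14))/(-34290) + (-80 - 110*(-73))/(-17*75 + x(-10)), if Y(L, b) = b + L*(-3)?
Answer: -136307842/21825585 ≈ -6.2453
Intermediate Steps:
Y(L, b) = b - 3*L
M(f) = f³
M(Y(4, 14))/(-34290) + (-80 - 110*(-73))/(-17*75 + x(-10)) = (14 - 3*4)³/(-34290) + (-80 - 110*(-73))/(-17*75 + 2) = (14 - 12)³*(-1/34290) + (-80 + 8030)/(-1275 + 2) = 2³*(-1/34290) + 7950/(-1273) = 8*(-1/34290) + 7950*(-1/1273) = -4/17145 - 7950/1273 = -136307842/21825585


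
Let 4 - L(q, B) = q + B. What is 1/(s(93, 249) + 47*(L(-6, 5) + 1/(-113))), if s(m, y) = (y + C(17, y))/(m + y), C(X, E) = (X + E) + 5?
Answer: 19323/4562248 ≈ 0.0042354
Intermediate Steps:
L(q, B) = 4 - B - q (L(q, B) = 4 - (q + B) = 4 - (B + q) = 4 + (-B - q) = 4 - B - q)
C(X, E) = 5 + E + X (C(X, E) = (E + X) + 5 = 5 + E + X)
s(m, y) = (22 + 2*y)/(m + y) (s(m, y) = (y + (5 + y + 17))/(m + y) = (y + (22 + y))/(m + y) = (22 + 2*y)/(m + y))
1/(s(93, 249) + 47*(L(-6, 5) + 1/(-113))) = 1/(2*(11 + 249)/(93 + 249) + 47*((4 - 1*5 - 1*(-6)) + 1/(-113))) = 1/(2*260/342 + 47*((4 - 5 + 6) - 1/113)) = 1/(2*(1/342)*260 + 47*(5 - 1/113)) = 1/(260/171 + 47*(564/113)) = 1/(260/171 + 26508/113) = 1/(4562248/19323) = 19323/4562248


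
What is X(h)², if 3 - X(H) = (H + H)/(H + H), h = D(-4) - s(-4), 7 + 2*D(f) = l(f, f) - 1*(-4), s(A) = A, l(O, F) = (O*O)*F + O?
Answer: 4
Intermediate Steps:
l(O, F) = O + F*O² (l(O, F) = O²*F + O = F*O² + O = O + F*O²)
D(f) = -3/2 + f*(1 + f²)/2 (D(f) = -7/2 + (f*(1 + f*f) - 1*(-4))/2 = -7/2 + (f*(1 + f²) + 4)/2 = -7/2 + (4 + f*(1 + f²))/2 = -7/2 + (2 + f*(1 + f²)/2) = -3/2 + f*(1 + f²)/2)
h = -63/2 (h = (-3/2 + (½)*(-4) + (½)*(-4)³) - 1*(-4) = (-3/2 - 2 + (½)*(-64)) + 4 = (-3/2 - 2 - 32) + 4 = -71/2 + 4 = -63/2 ≈ -31.500)
X(H) = 2 (X(H) = 3 - (H + H)/(H + H) = 3 - 2*H/(2*H) = 3 - 2*H*1/(2*H) = 3 - 1*1 = 3 - 1 = 2)
X(h)² = 2² = 4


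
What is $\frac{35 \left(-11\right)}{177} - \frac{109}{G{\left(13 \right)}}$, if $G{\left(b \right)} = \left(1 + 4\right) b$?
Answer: $- \frac{44318}{11505} \approx -3.8521$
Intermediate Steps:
$G{\left(b \right)} = 5 b$
$\frac{35 \left(-11\right)}{177} - \frac{109}{G{\left(13 \right)}} = \frac{35 \left(-11\right)}{177} - \frac{109}{5 \cdot 13} = \left(-385\right) \frac{1}{177} - \frac{109}{65} = - \frac{385}{177} - \frac{109}{65} = - \frac{44318}{11505}$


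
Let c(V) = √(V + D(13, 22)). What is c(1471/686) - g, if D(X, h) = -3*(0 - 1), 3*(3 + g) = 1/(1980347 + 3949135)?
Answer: 53365337/17788446 + √49406/98 ≈ 5.2681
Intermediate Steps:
g = -53365337/17788446 (g = -3 + 1/(3*(1980347 + 3949135)) = -3 + (⅓)/5929482 = -3 + (⅓)*(1/5929482) = -3 + 1/17788446 = -53365337/17788446 ≈ -3.0000)
D(X, h) = 3 (D(X, h) = -3*(-1) = 3)
c(V) = √(3 + V) (c(V) = √(V + 3) = √(3 + V))
c(1471/686) - g = √(3 + 1471/686) - 1*(-53365337/17788446) = √(3 + 1471*(1/686)) + 53365337/17788446 = √(3 + 1471/686) + 53365337/17788446 = √(3529/686) + 53365337/17788446 = √49406/98 + 53365337/17788446 = 53365337/17788446 + √49406/98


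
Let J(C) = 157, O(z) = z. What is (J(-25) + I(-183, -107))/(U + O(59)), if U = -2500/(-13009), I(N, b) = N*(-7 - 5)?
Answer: 30610177/770031 ≈ 39.752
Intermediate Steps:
I(N, b) = -12*N (I(N, b) = N*(-12) = -12*N)
U = 2500/13009 (U = -2500*(-1/13009) = 2500/13009 ≈ 0.19217)
(J(-25) + I(-183, -107))/(U + O(59)) = (157 - 12*(-183))/(2500/13009 + 59) = (157 + 2196)/(770031/13009) = 2353*(13009/770031) = 30610177/770031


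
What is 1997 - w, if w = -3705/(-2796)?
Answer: 1859969/932 ≈ 1995.7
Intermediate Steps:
w = 1235/932 (w = -3705*(-1/2796) = 1235/932 ≈ 1.3251)
1997 - w = 1997 - 1*1235/932 = 1997 - 1235/932 = 1859969/932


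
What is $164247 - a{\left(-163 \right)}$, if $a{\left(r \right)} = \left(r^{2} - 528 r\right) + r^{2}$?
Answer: $25045$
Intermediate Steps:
$a{\left(r \right)} = - 528 r + 2 r^{2}$
$164247 - a{\left(-163 \right)} = 164247 - 2 \left(-163\right) \left(-264 - 163\right) = 164247 - 2 \left(-163\right) \left(-427\right) = 164247 - 139202 = 25045$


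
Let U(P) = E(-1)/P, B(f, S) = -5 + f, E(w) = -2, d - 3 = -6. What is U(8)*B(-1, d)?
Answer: 3/2 ≈ 1.5000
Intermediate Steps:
d = -3 (d = 3 - 6 = -3)
U(P) = -2/P
U(8)*B(-1, d) = (-2/8)*(-5 - 1) = -2*⅛*(-6) = -¼*(-6) = 3/2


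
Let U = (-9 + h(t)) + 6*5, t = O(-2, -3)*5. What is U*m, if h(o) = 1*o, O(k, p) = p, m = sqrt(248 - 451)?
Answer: 6*I*sqrt(203) ≈ 85.487*I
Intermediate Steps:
m = I*sqrt(203) (m = sqrt(-203) = I*sqrt(203) ≈ 14.248*I)
t = -15 (t = -3*5 = -15)
h(o) = o
U = 6 (U = (-9 - 15) + 6*5 = -24 + 30 = 6)
U*m = 6*(I*sqrt(203)) = 6*I*sqrt(203)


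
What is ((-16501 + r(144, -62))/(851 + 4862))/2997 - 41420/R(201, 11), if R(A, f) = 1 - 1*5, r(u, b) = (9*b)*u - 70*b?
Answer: 177296778142/17121861 ≈ 10355.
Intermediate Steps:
r(u, b) = -70*b + 9*b*u (r(u, b) = 9*b*u - 70*b = -70*b + 9*b*u)
R(A, f) = -4 (R(A, f) = 1 - 5 = -4)
((-16501 + r(144, -62))/(851 + 4862))/2997 - 41420/R(201, 11) = ((-16501 - 62*(-70 + 9*144))/(851 + 4862))/2997 - 41420/(-4) = ((-16501 - 62*(-70 + 1296))/5713)*(1/2997) - 41420*(-1/4) = ((-16501 - 62*1226)*(1/5713))*(1/2997) + 10355 = ((-16501 - 76012)*(1/5713))*(1/2997) + 10355 = -92513*1/5713*(1/2997) + 10355 = -92513/5713*1/2997 + 10355 = -92513/17121861 + 10355 = 177296778142/17121861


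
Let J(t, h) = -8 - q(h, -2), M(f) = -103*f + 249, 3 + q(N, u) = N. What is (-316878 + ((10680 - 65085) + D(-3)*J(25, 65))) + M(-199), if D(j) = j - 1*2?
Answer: -350187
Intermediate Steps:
q(N, u) = -3 + N
D(j) = -2 + j (D(j) = j - 2 = -2 + j)
M(f) = 249 - 103*f
J(t, h) = -5 - h (J(t, h) = -8 - (-3 + h) = -8 + (3 - h) = -5 - h)
(-316878 + ((10680 - 65085) + D(-3)*J(25, 65))) + M(-199) = (-316878 + ((10680 - 65085) + (-2 - 3)*(-5 - 1*65))) + (249 - 103*(-199)) = (-316878 + (-54405 - 5*(-5 - 65))) + (249 + 20497) = (-316878 + (-54405 - 5*(-70))) + 20746 = (-316878 + (-54405 + 350)) + 20746 = (-316878 - 54055) + 20746 = -370933 + 20746 = -350187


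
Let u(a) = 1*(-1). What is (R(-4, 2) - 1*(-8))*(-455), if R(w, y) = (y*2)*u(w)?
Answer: -1820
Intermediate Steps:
u(a) = -1
R(w, y) = -2*y (R(w, y) = (y*2)*(-1) = (2*y)*(-1) = -2*y)
(R(-4, 2) - 1*(-8))*(-455) = (-2*2 - 1*(-8))*(-455) = (-4 + 8)*(-455) = 4*(-455) = -1820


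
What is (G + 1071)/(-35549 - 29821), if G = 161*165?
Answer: -4606/10895 ≈ -0.42276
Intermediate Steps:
G = 26565
(G + 1071)/(-35549 - 29821) = (26565 + 1071)/(-35549 - 29821) = 27636/(-65370) = 27636*(-1/65370) = -4606/10895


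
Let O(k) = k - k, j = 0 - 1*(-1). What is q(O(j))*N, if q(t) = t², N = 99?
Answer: 0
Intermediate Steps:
j = 1 (j = 0 + 1 = 1)
O(k) = 0
q(O(j))*N = 0²*99 = 0*99 = 0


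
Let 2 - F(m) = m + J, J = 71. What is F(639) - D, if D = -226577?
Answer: 225869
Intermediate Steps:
F(m) = -69 - m (F(m) = 2 - (m + 71) = 2 - (71 + m) = 2 + (-71 - m) = -69 - m)
F(639) - D = (-69 - 1*639) - 1*(-226577) = (-69 - 639) + 226577 = -708 + 226577 = 225869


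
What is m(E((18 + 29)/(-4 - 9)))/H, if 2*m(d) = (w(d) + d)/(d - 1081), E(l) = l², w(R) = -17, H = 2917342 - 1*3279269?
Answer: -83/16330146240 ≈ -5.0826e-9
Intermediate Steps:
H = -361927 (H = 2917342 - 3279269 = -361927)
m(d) = (-17 + d)/(2*(-1081 + d)) (m(d) = ((-17 + d)/(d - 1081))/2 = ((-17 + d)/(-1081 + d))/2 = (-17 + d)/(2*(-1081 + d)))
m(E((18 + 29)/(-4 - 9)))/H = ((-17 + ((18 + 29)/(-4 - 9))²)/(2*(-1081 + ((18 + 29)/(-4 - 9))²)))/(-361927) = ((-17 + (47/(-13))²)/(2*(-1081 + (47/(-13))²)))*(-1/361927) = ((-17 + (47*(-1/13))²)/(2*(-1081 + (47*(-1/13))²)))*(-1/361927) = ((-17 + (-47/13)²)/(2*(-1081 + (-47/13)²)))*(-1/361927) = ((-17 + 2209/169)/(2*(-1081 + 2209/169)))*(-1/361927) = ((½)*(-664/169)/(-180480/169))*(-1/361927) = ((½)*(-169/180480)*(-664/169))*(-1/361927) = (83/45120)*(-1/361927) = -83/16330146240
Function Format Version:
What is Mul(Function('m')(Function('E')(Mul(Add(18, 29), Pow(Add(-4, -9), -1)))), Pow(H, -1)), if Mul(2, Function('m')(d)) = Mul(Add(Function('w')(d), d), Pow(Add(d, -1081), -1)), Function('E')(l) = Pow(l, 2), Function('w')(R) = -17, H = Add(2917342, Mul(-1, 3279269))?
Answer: Rational(-83, 16330146240) ≈ -5.0826e-9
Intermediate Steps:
H = -361927 (H = Add(2917342, -3279269) = -361927)
Function('m')(d) = Mul(Rational(1, 2), Pow(Add(-1081, d), -1), Add(-17, d)) (Function('m')(d) = Mul(Rational(1, 2), Mul(Add(-17, d), Pow(Add(d, -1081), -1))) = Mul(Rational(1, 2), Mul(Add(-17, d), Pow(Add(-1081, d), -1))) = Mul(Rational(1, 2), Mul(Pow(Add(-1081, d), -1), Add(-17, d))) = Mul(Rational(1, 2), Pow(Add(-1081, d), -1), Add(-17, d)))
Mul(Function('m')(Function('E')(Mul(Add(18, 29), Pow(Add(-4, -9), -1)))), Pow(H, -1)) = Mul(Mul(Rational(1, 2), Pow(Add(-1081, Pow(Mul(Add(18, 29), Pow(Add(-4, -9), -1)), 2)), -1), Add(-17, Pow(Mul(Add(18, 29), Pow(Add(-4, -9), -1)), 2))), Pow(-361927, -1)) = Mul(Mul(Rational(1, 2), Pow(Add(-1081, Pow(Mul(47, Pow(-13, -1)), 2)), -1), Add(-17, Pow(Mul(47, Pow(-13, -1)), 2))), Rational(-1, 361927)) = Mul(Mul(Rational(1, 2), Pow(Add(-1081, Pow(Mul(47, Rational(-1, 13)), 2)), -1), Add(-17, Pow(Mul(47, Rational(-1, 13)), 2))), Rational(-1, 361927)) = Mul(Mul(Rational(1, 2), Pow(Add(-1081, Pow(Rational(-47, 13), 2)), -1), Add(-17, Pow(Rational(-47, 13), 2))), Rational(-1, 361927)) = Mul(Mul(Rational(1, 2), Pow(Add(-1081, Rational(2209, 169)), -1), Add(-17, Rational(2209, 169))), Rational(-1, 361927)) = Mul(Mul(Rational(1, 2), Pow(Rational(-180480, 169), -1), Rational(-664, 169)), Rational(-1, 361927)) = Mul(Mul(Rational(1, 2), Rational(-169, 180480), Rational(-664, 169)), Rational(-1, 361927)) = Mul(Rational(83, 45120), Rational(-1, 361927)) = Rational(-83, 16330146240)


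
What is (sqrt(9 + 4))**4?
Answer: 169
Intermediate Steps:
(sqrt(9 + 4))**4 = (sqrt(13))**4 = 169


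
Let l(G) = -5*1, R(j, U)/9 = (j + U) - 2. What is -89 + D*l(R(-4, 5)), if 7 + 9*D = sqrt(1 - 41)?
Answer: -766/9 - 10*I*sqrt(10)/9 ≈ -85.111 - 3.5136*I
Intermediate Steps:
R(j, U) = -18 + 9*U + 9*j (R(j, U) = 9*((j + U) - 2) = 9*((U + j) - 2) = 9*(-2 + U + j) = -18 + 9*U + 9*j)
l(G) = -5
D = -7/9 + 2*I*sqrt(10)/9 (D = -7/9 + sqrt(1 - 41)/9 = -7/9 + sqrt(-40)/9 = -7/9 + (2*I*sqrt(10))/9 = -7/9 + 2*I*sqrt(10)/9 ≈ -0.77778 + 0.70273*I)
-89 + D*l(R(-4, 5)) = -89 + (-7/9 + 2*I*sqrt(10)/9)*(-5) = -89 + (35/9 - 10*I*sqrt(10)/9) = -766/9 - 10*I*sqrt(10)/9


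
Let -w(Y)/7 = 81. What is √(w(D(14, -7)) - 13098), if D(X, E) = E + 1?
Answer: I*√13665 ≈ 116.9*I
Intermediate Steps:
D(X, E) = 1 + E
w(Y) = -567 (w(Y) = -7*81 = -567)
√(w(D(14, -7)) - 13098) = √(-567 - 13098) = √(-13665) = I*√13665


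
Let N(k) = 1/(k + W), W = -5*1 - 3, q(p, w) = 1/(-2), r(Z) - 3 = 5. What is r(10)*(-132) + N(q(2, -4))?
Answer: -17954/17 ≈ -1056.1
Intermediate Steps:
r(Z) = 8 (r(Z) = 3 + 5 = 8)
q(p, w) = -½
W = -8 (W = -5 - 3 = -8)
N(k) = 1/(-8 + k) (N(k) = 1/(k - 8) = 1/(-8 + k))
r(10)*(-132) + N(q(2, -4)) = 8*(-132) + 1/(-8 - ½) = -1056 + 1/(-17/2) = -1056 - 2/17 = -17954/17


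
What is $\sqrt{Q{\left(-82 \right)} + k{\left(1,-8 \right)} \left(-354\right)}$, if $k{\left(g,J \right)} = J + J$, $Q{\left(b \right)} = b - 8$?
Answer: $\sqrt{5574} \approx 74.659$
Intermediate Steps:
$Q{\left(b \right)} = -8 + b$
$k{\left(g,J \right)} = 2 J$
$\sqrt{Q{\left(-82 \right)} + k{\left(1,-8 \right)} \left(-354\right)} = \sqrt{\left(-8 - 82\right) + 2 \left(-8\right) \left(-354\right)} = \sqrt{-90 - -5664} = \sqrt{-90 + 5664} = \sqrt{5574}$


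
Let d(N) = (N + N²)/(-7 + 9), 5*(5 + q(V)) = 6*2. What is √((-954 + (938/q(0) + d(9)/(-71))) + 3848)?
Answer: √2157592801/923 ≈ 50.325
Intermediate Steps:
q(V) = -13/5 (q(V) = -5 + (6*2)/5 = -5 + (⅕)*12 = -5 + 12/5 = -13/5)
d(N) = N/2 + N²/2 (d(N) = (N + N²)/2 = (N + N²)*(½) = N/2 + N²/2)
√((-954 + (938/q(0) + d(9)/(-71))) + 3848) = √((-954 + (938/(-13/5) + ((½)*9*(1 + 9))/(-71))) + 3848) = √((-954 + (938*(-5/13) + ((½)*9*10)*(-1/71))) + 3848) = √((-954 + (-4690/13 + 45*(-1/71))) + 3848) = √((-954 + (-4690/13 - 45/71)) + 3848) = √((-954 - 333575/923) + 3848) = √(-1214117/923 + 3848) = √(2337587/923) = √2157592801/923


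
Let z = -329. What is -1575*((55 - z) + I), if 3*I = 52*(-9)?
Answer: -359100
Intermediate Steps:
I = -156 (I = (52*(-9))/3 = (⅓)*(-468) = -156)
-1575*((55 - z) + I) = -1575*((55 - 1*(-329)) - 156) = -1575*((55 + 329) - 156) = -1575*(384 - 156) = -1575*228 = -359100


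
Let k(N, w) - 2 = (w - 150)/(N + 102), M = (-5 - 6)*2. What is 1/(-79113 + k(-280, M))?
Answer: -89/7040793 ≈ -1.2641e-5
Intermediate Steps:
M = -22 (M = -11*2 = -22)
k(N, w) = 2 + (-150 + w)/(102 + N) (k(N, w) = 2 + (w - 150)/(N + 102) = 2 + (-150 + w)/(102 + N))
1/(-79113 + k(-280, M)) = 1/(-79113 + (54 - 22 + 2*(-280))/(102 - 280)) = 1/(-79113 + (54 - 22 - 560)/(-178)) = 1/(-79113 - 1/178*(-528)) = 1/(-79113 + 264/89) = 1/(-7040793/89) = -89/7040793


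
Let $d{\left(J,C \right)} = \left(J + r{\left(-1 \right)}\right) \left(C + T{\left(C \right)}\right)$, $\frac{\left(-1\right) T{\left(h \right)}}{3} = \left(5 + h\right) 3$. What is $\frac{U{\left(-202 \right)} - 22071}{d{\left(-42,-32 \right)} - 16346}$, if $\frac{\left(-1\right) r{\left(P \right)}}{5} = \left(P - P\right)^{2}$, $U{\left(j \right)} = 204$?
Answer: $\frac{21867}{25208} \approx 0.86746$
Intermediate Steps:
$r{\left(P \right)} = 0$ ($r{\left(P \right)} = - 5 \left(P - P\right)^{2} = - 5 \cdot 0^{2} = \left(-5\right) 0 = 0$)
$T{\left(h \right)} = -45 - 9 h$ ($T{\left(h \right)} = - 3 \left(5 + h\right) 3 = - 3 \left(15 + 3 h\right) = -45 - 9 h$)
$d{\left(J,C \right)} = J \left(-45 - 8 C\right)$ ($d{\left(J,C \right)} = \left(J + 0\right) \left(C - \left(45 + 9 C\right)\right) = J \left(-45 - 8 C\right)$)
$\frac{U{\left(-202 \right)} - 22071}{d{\left(-42,-32 \right)} - 16346} = \frac{204 - 22071}{- 42 \left(-45 - -256\right) - 16346} = - \frac{21867}{- 42 \left(-45 + 256\right) - 16346} = - \frac{21867}{\left(-42\right) 211 - 16346} = - \frac{21867}{-8862 - 16346} = - \frac{21867}{-25208} = \left(-21867\right) \left(- \frac{1}{25208}\right) = \frac{21867}{25208}$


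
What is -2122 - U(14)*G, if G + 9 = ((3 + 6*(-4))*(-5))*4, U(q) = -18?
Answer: 5276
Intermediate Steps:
G = 411 (G = -9 + ((3 + 6*(-4))*(-5))*4 = -9 + ((3 - 24)*(-5))*4 = -9 - 21*(-5)*4 = -9 + 105*4 = -9 + 420 = 411)
-2122 - U(14)*G = -2122 - (-18)*411 = -2122 - 1*(-7398) = -2122 + 7398 = 5276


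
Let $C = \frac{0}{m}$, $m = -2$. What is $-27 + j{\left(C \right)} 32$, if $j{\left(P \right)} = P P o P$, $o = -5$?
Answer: $-27$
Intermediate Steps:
$C = 0$ ($C = \frac{0}{-2} = 0 \left(- \frac{1}{2}\right) = 0$)
$j{\left(P \right)} = - 5 P^{3}$ ($j{\left(P \right)} = P P \left(-5\right) P = P^{2} \left(-5\right) P = - 5 P^{2} P = - 5 P^{3}$)
$-27 + j{\left(C \right)} 32 = -27 + - 5 \cdot 0^{3} \cdot 32 = -27 + \left(-5\right) 0 \cdot 32 = -27 + 0 \cdot 32 = -27 + 0 = -27$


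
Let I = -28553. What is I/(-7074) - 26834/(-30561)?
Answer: 354143983/72062838 ≈ 4.9144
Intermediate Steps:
I/(-7074) - 26834/(-30561) = -28553/(-7074) - 26834/(-30561) = -28553*(-1/7074) - 26834*(-1/30561) = 28553/7074 + 26834/30561 = 354143983/72062838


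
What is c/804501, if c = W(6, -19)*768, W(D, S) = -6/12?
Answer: -128/268167 ≈ -0.00047731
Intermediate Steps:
W(D, S) = -½ (W(D, S) = -6*1/12 = -½)
c = -384 (c = -½*768 = -384)
c/804501 = -384/804501 = -384*1/804501 = -128/268167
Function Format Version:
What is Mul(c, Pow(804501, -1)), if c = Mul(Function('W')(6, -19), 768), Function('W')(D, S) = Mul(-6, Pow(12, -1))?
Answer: Rational(-128, 268167) ≈ -0.00047731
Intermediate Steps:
Function('W')(D, S) = Rational(-1, 2) (Function('W')(D, S) = Mul(-6, Rational(1, 12)) = Rational(-1, 2))
c = -384 (c = Mul(Rational(-1, 2), 768) = -384)
Mul(c, Pow(804501, -1)) = Mul(-384, Pow(804501, -1)) = Mul(-384, Rational(1, 804501)) = Rational(-128, 268167)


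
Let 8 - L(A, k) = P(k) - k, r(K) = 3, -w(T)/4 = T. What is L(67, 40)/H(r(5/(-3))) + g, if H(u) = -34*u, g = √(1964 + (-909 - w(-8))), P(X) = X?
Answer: -4/51 + √1023 ≈ 31.906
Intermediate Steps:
w(T) = -4*T
g = √1023 (g = √(1964 + (-909 - (-4)*(-8))) = √(1964 + (-909 - 1*32)) = √(1964 + (-909 - 32)) = √(1964 - 941) = √1023 ≈ 31.984)
L(A, k) = 8 (L(A, k) = 8 - (k - k) = 8 - 1*0 = 8 + 0 = 8)
L(67, 40)/H(r(5/(-3))) + g = 8/((-34*3)) + √1023 = 8/(-102) + √1023 = 8*(-1/102) + √1023 = -4/51 + √1023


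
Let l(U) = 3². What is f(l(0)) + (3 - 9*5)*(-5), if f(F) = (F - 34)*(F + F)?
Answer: -240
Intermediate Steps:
l(U) = 9
f(F) = 2*F*(-34 + F) (f(F) = (-34 + F)*(2*F) = 2*F*(-34 + F))
f(l(0)) + (3 - 9*5)*(-5) = 2*9*(-34 + 9) + (3 - 9*5)*(-5) = 2*9*(-25) + (3 - 45)*(-5) = -450 - 42*(-5) = -450 + 210 = -240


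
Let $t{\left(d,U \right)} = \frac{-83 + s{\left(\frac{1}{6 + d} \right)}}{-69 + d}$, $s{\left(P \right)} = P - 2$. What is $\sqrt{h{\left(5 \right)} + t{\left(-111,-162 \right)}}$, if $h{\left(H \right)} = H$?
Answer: $\frac{\sqrt{2171946}}{630} \approx 2.3393$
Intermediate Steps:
$s{\left(P \right)} = -2 + P$ ($s{\left(P \right)} = P - 2 = -2 + P$)
$t{\left(d,U \right)} = \frac{-85 + \frac{1}{6 + d}}{-69 + d}$ ($t{\left(d,U \right)} = \frac{-83 - \left(2 - \frac{1}{6 + d}\right)}{-69 + d} = \frac{-85 + \frac{1}{6 + d}}{-69 + d}$)
$\sqrt{h{\left(5 \right)} + t{\left(-111,-162 \right)}} = \sqrt{5 + \frac{-509 - -9435}{\left(-69 - 111\right) \left(6 - 111\right)}} = \sqrt{5 + \frac{-509 + 9435}{\left(-180\right) \left(-105\right)}} = \sqrt{5 - \left(- \frac{1}{18900}\right) 8926} = \sqrt{5 + \frac{4463}{9450}} = \sqrt{\frac{51713}{9450}} = \frac{\sqrt{2171946}}{630}$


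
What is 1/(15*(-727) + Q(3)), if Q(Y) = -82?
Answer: -1/10987 ≈ -9.1017e-5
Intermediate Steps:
1/(15*(-727) + Q(3)) = 1/(15*(-727) - 82) = 1/(-10905 - 82) = 1/(-10987) = -1/10987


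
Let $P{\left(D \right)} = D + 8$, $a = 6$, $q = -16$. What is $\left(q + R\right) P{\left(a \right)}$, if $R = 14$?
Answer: $-28$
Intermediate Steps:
$P{\left(D \right)} = 8 + D$
$\left(q + R\right) P{\left(a \right)} = \left(-16 + 14\right) \left(8 + 6\right) = \left(-2\right) 14 = -28$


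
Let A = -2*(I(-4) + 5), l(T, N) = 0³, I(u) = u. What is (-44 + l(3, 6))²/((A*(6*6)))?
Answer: -242/9 ≈ -26.889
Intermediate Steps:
l(T, N) = 0
A = -2 (A = -2*(-4 + 5) = -2*1 = -2)
(-44 + l(3, 6))²/((A*(6*6))) = (-44 + 0)²/((-12*6)) = (-44)²/((-2*36)) = 1936/(-72) = 1936*(-1/72) = -242/9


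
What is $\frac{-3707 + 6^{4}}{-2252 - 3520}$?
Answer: $\frac{2411}{5772} \approx 0.41771$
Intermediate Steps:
$\frac{-3707 + 6^{4}}{-2252 - 3520} = \frac{-3707 + 1296}{-5772} = \left(-2411\right) \left(- \frac{1}{5772}\right) = \frac{2411}{5772}$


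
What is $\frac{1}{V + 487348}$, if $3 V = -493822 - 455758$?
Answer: $\frac{3}{512464} \approx 5.8541 \cdot 10^{-6}$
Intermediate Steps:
$V = - \frac{949580}{3}$ ($V = \frac{-493822 - 455758}{3} = \frac{1}{3} \left(-949580\right) = - \frac{949580}{3} \approx -3.1653 \cdot 10^{5}$)
$\frac{1}{V + 487348} = \frac{1}{- \frac{949580}{3} + 487348} = \frac{1}{\frac{512464}{3}} = \frac{3}{512464}$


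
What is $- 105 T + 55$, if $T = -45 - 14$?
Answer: $6250$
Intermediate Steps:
$T = -59$ ($T = -45 - 14 = -59$)
$- 105 T + 55 = \left(-105\right) \left(-59\right) + 55 = 6195 + 55 = 6250$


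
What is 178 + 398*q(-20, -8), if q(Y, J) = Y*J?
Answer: 63858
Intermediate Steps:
q(Y, J) = J*Y
178 + 398*q(-20, -8) = 178 + 398*(-8*(-20)) = 178 + 398*160 = 178 + 63680 = 63858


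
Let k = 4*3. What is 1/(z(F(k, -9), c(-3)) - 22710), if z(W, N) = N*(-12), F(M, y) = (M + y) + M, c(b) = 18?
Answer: -1/22926 ≈ -4.3619e-5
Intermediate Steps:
k = 12
F(M, y) = y + 2*M
z(W, N) = -12*N
1/(z(F(k, -9), c(-3)) - 22710) = 1/(-12*18 - 22710) = 1/(-216 - 22710) = 1/(-22926) = -1/22926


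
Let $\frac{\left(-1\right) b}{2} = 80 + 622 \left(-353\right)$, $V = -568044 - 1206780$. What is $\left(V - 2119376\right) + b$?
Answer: $-3455228$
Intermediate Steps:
$V = -1774824$
$b = 438972$ ($b = - 2 \left(80 + 622 \left(-353\right)\right) = - 2 \left(80 - 219566\right) = \left(-2\right) \left(-219486\right) = 438972$)
$\left(V - 2119376\right) + b = \left(-1774824 - 2119376\right) + 438972 = -3894200 + 438972 = -3455228$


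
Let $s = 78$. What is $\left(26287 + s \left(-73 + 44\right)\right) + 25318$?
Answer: $49343$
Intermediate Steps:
$\left(26287 + s \left(-73 + 44\right)\right) + 25318 = \left(26287 + 78 \left(-73 + 44\right)\right) + 25318 = \left(26287 + 78 \left(-29\right)\right) + 25318 = \left(26287 - 2262\right) + 25318 = 24025 + 25318 = 49343$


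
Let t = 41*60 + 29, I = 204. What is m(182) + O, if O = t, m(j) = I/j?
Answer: 226601/91 ≈ 2490.1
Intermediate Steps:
m(j) = 204/j
t = 2489 (t = 2460 + 29 = 2489)
O = 2489
m(182) + O = 204/182 + 2489 = 204*(1/182) + 2489 = 102/91 + 2489 = 226601/91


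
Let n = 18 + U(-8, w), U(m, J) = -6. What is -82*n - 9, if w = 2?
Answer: -993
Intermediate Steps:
n = 12 (n = 18 - 6 = 12)
-82*n - 9 = -82*12 - 9 = -984 - 9 = -993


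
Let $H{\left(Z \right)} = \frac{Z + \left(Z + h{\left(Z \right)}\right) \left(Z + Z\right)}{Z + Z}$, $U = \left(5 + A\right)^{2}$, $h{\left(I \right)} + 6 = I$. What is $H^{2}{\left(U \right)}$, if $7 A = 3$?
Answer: $\frac{27426169}{9604} \approx 2855.7$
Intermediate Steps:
$A = \frac{3}{7}$ ($A = \frac{1}{7} \cdot 3 = \frac{3}{7} \approx 0.42857$)
$h{\left(I \right)} = -6 + I$
$U = \frac{1444}{49}$ ($U = \left(5 + \frac{3}{7}\right)^{2} = \left(\frac{38}{7}\right)^{2} = \frac{1444}{49} \approx 29.469$)
$H{\left(Z \right)} = \frac{Z + 2 Z \left(-6 + 2 Z\right)}{2 Z}$ ($H{\left(Z \right)} = \frac{Z + \left(Z + \left(-6 + Z\right)\right) \left(Z + Z\right)}{Z + Z} = \frac{Z + \left(-6 + 2 Z\right) 2 Z}{2 Z} = \left(Z + 2 Z \left(-6 + 2 Z\right)\right) \frac{1}{2 Z} = \frac{Z + 2 Z \left(-6 + 2 Z\right)}{2 Z}$)
$H^{2}{\left(U \right)} = \left(- \frac{11}{2} + 2 \cdot \frac{1444}{49}\right)^{2} = \left(- \frac{11}{2} + \frac{2888}{49}\right)^{2} = \left(\frac{5237}{98}\right)^{2} = \frac{27426169}{9604}$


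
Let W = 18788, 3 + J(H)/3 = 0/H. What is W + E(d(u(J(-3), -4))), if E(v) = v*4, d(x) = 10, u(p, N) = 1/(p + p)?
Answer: 18828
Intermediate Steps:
J(H) = -9 (J(H) = -9 + 3*(0/H) = -9 + 3*0 = -9 + 0 = -9)
u(p, N) = 1/(2*p)
E(v) = 4*v
W + E(d(u(J(-3), -4))) = 18788 + 4*10 = 18788 + 40 = 18828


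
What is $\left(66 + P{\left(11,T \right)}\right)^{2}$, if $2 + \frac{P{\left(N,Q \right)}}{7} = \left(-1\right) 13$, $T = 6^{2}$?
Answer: $1521$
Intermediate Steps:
$T = 36$
$P{\left(N,Q \right)} = -105$ ($P{\left(N,Q \right)} = -14 + 7 \left(\left(-1\right) 13\right) = -14 + 7 \left(-13\right) = -14 - 91 = -105$)
$\left(66 + P{\left(11,T \right)}\right)^{2} = \left(66 - 105\right)^{2} = \left(-39\right)^{2} = 1521$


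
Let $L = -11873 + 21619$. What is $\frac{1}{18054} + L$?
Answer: $\frac{175954285}{18054} \approx 9746.0$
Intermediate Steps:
$L = 9746$
$\frac{1}{18054} + L = \frac{1}{18054} + 9746 = \frac{175954285}{18054}$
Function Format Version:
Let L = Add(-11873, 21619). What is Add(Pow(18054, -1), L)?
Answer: Rational(175954285, 18054) ≈ 9746.0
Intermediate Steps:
L = 9746
Add(Pow(18054, -1), L) = Add(Pow(18054, -1), 9746) = Add(Rational(1, 18054), 9746) = Rational(175954285, 18054)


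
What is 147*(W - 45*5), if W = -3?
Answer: -33516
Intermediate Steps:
147*(W - 45*5) = 147*(-3 - 45*5) = 147*(-3 - 225) = 147*(-228) = -33516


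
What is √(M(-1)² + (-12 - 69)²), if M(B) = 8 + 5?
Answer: √6730 ≈ 82.037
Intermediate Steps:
M(B) = 13
√(M(-1)² + (-12 - 69)²) = √(13² + (-12 - 69)²) = √(169 + (-81)²) = √(169 + 6561) = √6730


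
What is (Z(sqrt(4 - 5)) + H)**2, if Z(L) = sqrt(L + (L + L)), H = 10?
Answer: (10 + sqrt(3)*sqrt(I))**2 ≈ 124.49 + 27.495*I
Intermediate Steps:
Z(L) = sqrt(3)*sqrt(L) (Z(L) = sqrt(L + 2*L) = sqrt(3*L) = sqrt(3)*sqrt(L))
(Z(sqrt(4 - 5)) + H)**2 = (sqrt(3)*sqrt(sqrt(4 - 5)) + 10)**2 = (sqrt(3)*sqrt(sqrt(-1)) + 10)**2 = (sqrt(3)*sqrt(I) + 10)**2 = (10 + sqrt(3)*sqrt(I))**2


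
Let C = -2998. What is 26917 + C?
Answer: 23919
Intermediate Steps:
26917 + C = 26917 - 2998 = 23919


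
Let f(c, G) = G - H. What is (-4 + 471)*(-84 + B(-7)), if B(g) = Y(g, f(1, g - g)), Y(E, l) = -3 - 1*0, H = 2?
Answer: -40629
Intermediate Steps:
f(c, G) = -2 + G (f(c, G) = G - 1*2 = G - 2 = -2 + G)
Y(E, l) = -3 (Y(E, l) = -3 + 0 = -3)
B(g) = -3
(-4 + 471)*(-84 + B(-7)) = (-4 + 471)*(-84 - 3) = 467*(-87) = -40629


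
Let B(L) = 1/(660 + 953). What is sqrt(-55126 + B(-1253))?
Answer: I*sqrt(143425116281)/1613 ≈ 234.79*I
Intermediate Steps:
B(L) = 1/1613
sqrt(-55126 + B(-1253)) = sqrt(-55126 + 1/1613) = sqrt(-88918237/1613) = I*sqrt(143425116281)/1613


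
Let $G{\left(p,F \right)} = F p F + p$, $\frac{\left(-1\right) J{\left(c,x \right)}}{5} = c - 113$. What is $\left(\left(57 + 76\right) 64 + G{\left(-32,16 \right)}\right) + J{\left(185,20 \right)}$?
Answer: $-72$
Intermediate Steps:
$J{\left(c,x \right)} = 565 - 5 c$ ($J{\left(c,x \right)} = - 5 \left(c - 113\right) = - 5 \left(-113 + c\right) = 565 - 5 c$)
$G{\left(p,F \right)} = p + p F^{2}$ ($G{\left(p,F \right)} = p F^{2} + p = p + p F^{2}$)
$\left(\left(57 + 76\right) 64 + G{\left(-32,16 \right)}\right) + J{\left(185,20 \right)} = \left(\left(57 + 76\right) 64 - 32 \left(1 + 16^{2}\right)\right) + \left(565 - 925\right) = \left(133 \cdot 64 - 32 \left(1 + 256\right)\right) + \left(565 - 925\right) = \left(8512 - 8224\right) - 360 = 288 - 360 = -72$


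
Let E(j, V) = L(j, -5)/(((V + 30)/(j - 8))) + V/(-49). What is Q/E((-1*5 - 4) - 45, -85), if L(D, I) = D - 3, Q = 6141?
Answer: -16549995/168491 ≈ -98.225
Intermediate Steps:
L(D, I) = -3 + D
E(j, V) = -V/49 + (-8 + j)*(-3 + j)/(30 + V) (E(j, V) = (-3 + j)/(((V + 30)/(j - 8))) + V/(-49) = (-3 + j)/(((30 + V)/(-8 + j))) + V*(-1/49) = (-3 + j)/(((30 + V)/(-8 + j))) - V/49 = (-3 + j)*((-8 + j)/(30 + V)) - V/49 = (-8 + j)*(-3 + j)/(30 + V) - V/49 = -V/49 + (-8 + j)*(-3 + j)/(30 + V))
Q/E((-1*5 - 4) - 45, -85) = 6141/(((1176 - 1*(-85)² - 539*((-1*5 - 4) - 45) - 30*(-85) + 49*((-1*5 - 4) - 45)²)/(49*(30 - 85)))) = 6141/(((1/49)*(1176 - 1*7225 - 539*((-5 - 4) - 45) + 2550 + 49*((-5 - 4) - 45)²)/(-55))) = 6141/(((1/49)*(-1/55)*(1176 - 7225 - 539*(-9 - 45) + 2550 + 49*(-9 - 45)²))) = 6141/(((1/49)*(-1/55)*(1176 - 7225 - 539*(-54) + 2550 + 49*(-54)²))) = 6141/(((1/49)*(-1/55)*(1176 - 7225 + 29106 + 2550 + 49*2916))) = 6141/(((1/49)*(-1/55)*(1176 - 7225 + 29106 + 2550 + 142884))) = 6141/(((1/49)*(-1/55)*168491)) = 6141/(-168491/2695) = 6141*(-2695/168491) = -16549995/168491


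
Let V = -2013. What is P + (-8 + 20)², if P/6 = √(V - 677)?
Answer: 144 + 6*I*√2690 ≈ 144.0 + 311.19*I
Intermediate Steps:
P = 6*I*√2690 (P = 6*√(-2013 - 677) = 6*√(-2690) = 6*(I*√2690) = 6*I*√2690 ≈ 311.19*I)
P + (-8 + 20)² = 6*I*√2690 + (-8 + 20)² = 6*I*√2690 + 12² = 6*I*√2690 + 144 = 144 + 6*I*√2690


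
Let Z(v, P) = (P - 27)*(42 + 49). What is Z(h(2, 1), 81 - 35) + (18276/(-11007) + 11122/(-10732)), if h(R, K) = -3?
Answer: 33987206585/19687854 ≈ 1726.3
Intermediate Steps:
Z(v, P) = -2457 + 91*P (Z(v, P) = (-27 + P)*91 = -2457 + 91*P)
Z(h(2, 1), 81 - 35) + (18276/(-11007) + 11122/(-10732)) = (-2457 + 91*(81 - 35)) + (18276/(-11007) + 11122/(-10732)) = (-2457 + 91*46) + (18276*(-1/11007) + 11122*(-1/10732)) = (-2457 + 4186) + (-6092/3669 - 5561/5366) = 1729 - 53092981/19687854 = 33987206585/19687854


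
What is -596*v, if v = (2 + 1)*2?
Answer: -3576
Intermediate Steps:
v = 6 (v = 3*2 = 6)
-596*v = -596*6 = -3576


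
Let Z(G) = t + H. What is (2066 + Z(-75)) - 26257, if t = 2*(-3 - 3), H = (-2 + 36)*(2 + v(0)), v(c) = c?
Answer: -24135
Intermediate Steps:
H = 68 (H = (-2 + 36)*(2 + 0) = 34*2 = 68)
t = -12 (t = 2*(-6) = -12)
Z(G) = 56 (Z(G) = -12 + 68 = 56)
(2066 + Z(-75)) - 26257 = (2066 + 56) - 26257 = 2122 - 26257 = -24135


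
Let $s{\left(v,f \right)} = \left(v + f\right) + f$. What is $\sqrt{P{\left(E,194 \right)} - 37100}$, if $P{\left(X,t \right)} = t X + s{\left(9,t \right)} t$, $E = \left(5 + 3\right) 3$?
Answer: $\sqrt{44574} \approx 211.13$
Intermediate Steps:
$s{\left(v,f \right)} = v + 2 f$ ($s{\left(v,f \right)} = \left(f + v\right) + f = v + 2 f$)
$E = 24$ ($E = 8 \cdot 3 = 24$)
$P{\left(X,t \right)} = X t + t \left(9 + 2 t\right)$ ($P{\left(X,t \right)} = t X + \left(9 + 2 t\right) t = X t + t \left(9 + 2 t\right)$)
$\sqrt{P{\left(E,194 \right)} - 37100} = \sqrt{194 \left(9 + 24 + 2 \cdot 194\right) - 37100} = \sqrt{194 \left(9 + 24 + 388\right) - 37100} = \sqrt{194 \cdot 421 - 37100} = \sqrt{81674 - 37100} = \sqrt{44574}$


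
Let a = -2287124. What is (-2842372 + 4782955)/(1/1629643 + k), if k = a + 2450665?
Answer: 1054152500623/88837815288 ≈ 11.866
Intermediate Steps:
k = 163541 (k = -2287124 + 2450665 = 163541)
(-2842372 + 4782955)/(1/1629643 + k) = (-2842372 + 4782955)/(1/1629643 + 163541) = 1940583/(1/1629643 + 163541) = 1940583/(266513445864/1629643) = 1940583*(1629643/266513445864) = 1054152500623/88837815288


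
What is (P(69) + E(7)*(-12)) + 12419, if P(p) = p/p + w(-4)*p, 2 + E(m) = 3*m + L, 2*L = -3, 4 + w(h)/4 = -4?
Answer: 10002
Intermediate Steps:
w(h) = -32 (w(h) = -16 + 4*(-4) = -16 - 16 = -32)
L = -3/2 (L = (½)*(-3) = -3/2 ≈ -1.5000)
E(m) = -7/2 + 3*m (E(m) = -2 + (3*m - 3/2) = -2 + (-3/2 + 3*m) = -7/2 + 3*m)
P(p) = 1 - 32*p (P(p) = p/p - 32*p = 1 - 32*p)
(P(69) + E(7)*(-12)) + 12419 = ((1 - 32*69) + (-7/2 + 3*7)*(-12)) + 12419 = ((1 - 2208) + (-7/2 + 21)*(-12)) + 12419 = (-2207 + (35/2)*(-12)) + 12419 = (-2207 - 210) + 12419 = -2417 + 12419 = 10002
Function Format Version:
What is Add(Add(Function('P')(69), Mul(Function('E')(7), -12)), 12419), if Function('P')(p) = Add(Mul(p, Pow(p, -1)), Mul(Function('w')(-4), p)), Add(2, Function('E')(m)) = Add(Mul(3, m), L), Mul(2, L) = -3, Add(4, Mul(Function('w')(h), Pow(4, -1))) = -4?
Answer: 10002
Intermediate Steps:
Function('w')(h) = -32 (Function('w')(h) = Add(-16, Mul(4, -4)) = Add(-16, -16) = -32)
L = Rational(-3, 2) (L = Mul(Rational(1, 2), -3) = Rational(-3, 2) ≈ -1.5000)
Function('E')(m) = Add(Rational(-7, 2), Mul(3, m)) (Function('E')(m) = Add(-2, Add(Mul(3, m), Rational(-3, 2))) = Add(-2, Add(Rational(-3, 2), Mul(3, m))) = Add(Rational(-7, 2), Mul(3, m)))
Function('P')(p) = Add(1, Mul(-32, p)) (Function('P')(p) = Add(Mul(p, Pow(p, -1)), Mul(-32, p)) = Add(1, Mul(-32, p)))
Add(Add(Function('P')(69), Mul(Function('E')(7), -12)), 12419) = Add(Add(Add(1, Mul(-32, 69)), Mul(Add(Rational(-7, 2), Mul(3, 7)), -12)), 12419) = Add(Add(Add(1, -2208), Mul(Add(Rational(-7, 2), 21), -12)), 12419) = Add(Add(-2207, Mul(Rational(35, 2), -12)), 12419) = Add(Add(-2207, -210), 12419) = Add(-2417, 12419) = 10002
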